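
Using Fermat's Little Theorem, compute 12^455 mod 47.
By Fermat: 12^{46} ≡ 1 (mod 47). 455 ≡ 41 (mod 46). So 12^{455} ≡ 12^{41} ≡ 37 (mod 47)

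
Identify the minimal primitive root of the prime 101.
p - 1 = 100 has prime divisors 2, 5. h is a primitive root mod 101 iff h^(100/q) ≢ 1 (mod 101) for each such q.
h = 2: 2^50 ≡ 100, 2^20 ≡ 95 (mod 101); none is 1, so 2 has order 100 and is a primitive root.
The smallest primitive root mod 101 is g = 2.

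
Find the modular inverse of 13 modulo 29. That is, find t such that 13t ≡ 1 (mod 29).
9

Using Extended Euclidean Algorithm:
gcd(13, 29) = 1
Bezout coefficients: 13 × 9 + 29 × -4 = 1
So 13 × 9 ≡ 1 (mod 29)
The inverse is 9 mod 29 = 9
Verification: 13 × 9 = 117 = 4 × 29 + 1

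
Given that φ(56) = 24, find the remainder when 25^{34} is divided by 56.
By Euler: 25^{24} ≡ 1 (mod 56) since gcd(25, 56) = 1. 34 = 1×24 + 10. So 25^{34} ≡ 25^{10} ≡ 25 (mod 56)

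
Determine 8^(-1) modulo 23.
8^(-1) ≡ 3 (mod 23). Verification: 8 × 3 = 24 ≡ 1 (mod 23)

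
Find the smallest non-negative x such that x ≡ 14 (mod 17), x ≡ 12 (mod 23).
150

Using the Chinese Remainder Theorem:
M = product of moduli = 391
For equation 1: M_1 = 23, 23 ≡ 6 (mod 17), inverse of 23 mod 17 is 3 (check: 6 × 3 = 18 ≡ 1 (mod 17))
For equation 2: M_2 = 17, 17 ≡ 17 (mod 23), inverse of 17 mod 23 is 19 (check: 17 × 19 = 323 ≡ 1 (mod 23))
Combine: x ≡ Σ r_i×M_i×(M_i⁻¹ mod m_i) = 14×23×3 + 12×17×19 = 966 + 3876 = 4842
4842 mod 391 = 150
x ≡ 150 (mod 391)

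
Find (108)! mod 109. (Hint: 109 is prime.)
By Wilson's theorem, (108)! ≡ -1 ≡ 108 (mod 109)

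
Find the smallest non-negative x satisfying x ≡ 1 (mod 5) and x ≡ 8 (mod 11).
M = 5 × 11 = 55. M₁ = 11, y₁ ≡ 1 (mod 5). M₂ = 5, y₂ ≡ 9 (mod 11). x = 1×11×1 + 8×5×9 ≡ 41 (mod 55)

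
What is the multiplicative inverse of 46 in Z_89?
46^(-1) ≡ 60 (mod 89). Verification: 46 × 60 = 2760 ≡ 1 (mod 89)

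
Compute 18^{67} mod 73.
71

Using successive squaring:
Binary expansion of 67: 1000011
Powers of 18 mod 73 (each is the square of the previous):
  18^1 ≡ 18 (mod 73)
  18^2 ≡ 18² = 324 ≡ 32 (mod 73)
  18^4 ≡ 32² = 1024 ≡ 2 (mod 73)
  18^8 ≡ 2² = 4 ≡ 4 (mod 73)
  18^16 ≡ 4² = 16 ≡ 16 (mod 73)
  18^32 ≡ 16² = 256 ≡ 37 (mod 73)
  18^64 ≡ 37² = 1369 ≡ 55 (mod 73)
67 = 64 + 2 + 1, so 18^67 = 18^64 × 18^2 × 18^1 ≡ 55 × 32 × 18 (mod 73)
Multiplying step by step:
  55 × 32 = 1760 ≡ 8 (mod 73)
  8 × 18 = 144 ≡ 71 (mod 73)
Result: 18^67 ≡ 71 (mod 73)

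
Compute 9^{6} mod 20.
1

Using successive squaring:
Binary expansion of 6: 110
Powers of 9 mod 20 (each is the square of the previous):
  9^1 ≡ 9 (mod 20)
  9^2 ≡ 9² = 81 ≡ 1 (mod 20)
  9^4 ≡ 1² = 1 ≡ 1 (mod 20)
6 = 4 + 2, so 9^6 = 9^4 × 9^2 ≡ 1 × 1 (mod 20)
Multiplying step by step:
  1 × 1 = 1 ≡ 1 (mod 20)
Result: 9^6 ≡ 1 (mod 20)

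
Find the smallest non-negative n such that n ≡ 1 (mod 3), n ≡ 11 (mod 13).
37

Using the Chinese Remainder Theorem:
M = product of moduli = 39
For equation 1: M_1 = 13, 13 ≡ 1 (mod 3), inverse of 13 mod 3 is 1 (check: 1 × 1 = 1 ≡ 1 (mod 3))
For equation 2: M_2 = 3, 3 ≡ 3 (mod 13), inverse of 3 mod 13 is 9 (check: 3 × 9 = 27 ≡ 1 (mod 13))
Combine: n ≡ Σ r_i×M_i×(M_i⁻¹ mod m_i) = 1×13×1 + 11×3×9 = 13 + 297 = 310
310 mod 39 = 37
n ≡ 37 (mod 39)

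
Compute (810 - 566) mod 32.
20

(810 - 566) = 244
244 mod 32 = 20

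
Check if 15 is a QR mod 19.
By Euler's criterion: 15^{9} ≡ 18 (mod 19). Since this equals -1 (≡ 18), 15 is not a QR.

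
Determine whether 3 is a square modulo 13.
By Euler's criterion: 3^{6} ≡ 1 (mod 13). Since this equals 1, 3 is a QR.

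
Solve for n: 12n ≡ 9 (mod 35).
27

Since gcd(12, 35) = 1 divides 9, a solution exists.
Multiply both sides by the inverse of 12 mod 35:
  12^(-1) mod 35 = 3
  x ≡ 3 × 9 ≡ 27 ≡ 27 (mod 35)
Verification: 12 × 27 = 324 = 9 × 35 + 9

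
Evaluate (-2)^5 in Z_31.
(-2) ≡ 29 (mod 31). 5 = 4 + 1 (binary 101). Repeated squaring mod 31: 29^1 ≡ 29; 29^2 ≡ 29² = 841 ≡ 4; 29^4 ≡ 4² = 16 ≡ 16. Multiply: (-2)^5 ≡ 29^4 × 29^1 ≡ 16 × 29 (mod 31): 16 × 29 = 464 ≡ 30. So (-2)^5 ≡ 30 (mod 31).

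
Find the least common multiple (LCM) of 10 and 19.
190

First find GCD(10, 19) using the Euclidean algorithm:
10 = 0 × 19 + 10
19 = 1 × 10 + 9
10 = 1 × 9 + 1
9 = 9 × 1 + 0
GCD(10, 19) = 1

LCM formula: LCM(a, b) = (a × b) / GCD(a, b)
LCM(10, 19) = (10 × 19) / 1
LCM(10, 19) = 190 / 1
LCM(10, 19) = 190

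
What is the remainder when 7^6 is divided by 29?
6 = 4 + 2 (binary 110). Repeated squaring mod 29: 7^1 ≡ 7; 7^2 ≡ 7² = 49 ≡ 20; 7^4 ≡ 20² = 400 ≡ 23. Multiply: 7^6 = 7^4 × 7^2 ≡ 23 × 20 (mod 29): 23 × 20 = 460 ≡ 25. So 7^6 ≡ 25 (mod 29).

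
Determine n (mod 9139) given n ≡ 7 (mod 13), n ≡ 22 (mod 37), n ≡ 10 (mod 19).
6793

Using the Chinese Remainder Theorem:
M = product of moduli = 9139
For equation 1: M_1 = 703, 703 ≡ 1 (mod 13), inverse of 703 mod 13 is 1 (check: 1 × 1 = 1 ≡ 1 (mod 13))
For equation 2: M_2 = 247, 247 ≡ 25 (mod 37), inverse of 247 mod 37 is 3 (check: 25 × 3 = 75 ≡ 1 (mod 37))
For equation 3: M_3 = 481, 481 ≡ 6 (mod 19), inverse of 481 mod 19 is 16 (check: 6 × 16 = 96 ≡ 1 (mod 19))
Combine: n ≡ Σ r_i×M_i×(M_i⁻¹ mod m_i) = 7×703×1 + 22×247×3 + 10×481×16 = 4921 + 16302 + 76960 = 98183
98183 mod 9139 = 6793
n ≡ 6793 (mod 9139)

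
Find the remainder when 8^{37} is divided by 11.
By Fermat: 8^{10} ≡ 1 (mod 11). 37 = 3×10 + 7. So 8^{37} ≡ 8^{7} ≡ 2 (mod 11)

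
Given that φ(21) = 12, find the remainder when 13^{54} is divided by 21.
By Euler: 13^{12} ≡ 1 (mod 21) since gcd(13, 21) = 1. 54 = 4×12 + 6. So 13^{54} ≡ 13^{6} ≡ 1 (mod 21)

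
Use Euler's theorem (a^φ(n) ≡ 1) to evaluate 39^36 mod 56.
By Euler: 39^{24} ≡ 1 (mod 56) since gcd(39, 56) = 1. 36 = 1×24 + 12. So 39^{36} ≡ 39^{12} ≡ 1 (mod 56)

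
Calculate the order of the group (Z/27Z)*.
18

Prime factorization: 27 = 3^3
Using the formula φ(n) = n × Π(1 - 1/p) for each prime factor p:
φ(27) = 27 × (1 - 1/3)
φ(27) = 18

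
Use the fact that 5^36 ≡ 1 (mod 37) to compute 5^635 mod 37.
By Fermat: 5^{36} ≡ 1 (mod 37). 635 ≡ 23 (mod 36). So 5^{635} ≡ 5^{23} ≡ 20 (mod 37)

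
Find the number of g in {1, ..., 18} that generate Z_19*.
Number of primitive roots mod 19 = φ(18) = 6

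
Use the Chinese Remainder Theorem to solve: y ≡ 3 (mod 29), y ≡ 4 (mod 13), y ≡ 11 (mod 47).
11197

Using the Chinese Remainder Theorem:
M = product of moduli = 17719
For equation 1: M_1 = 611, 611 ≡ 2 (mod 29), inverse of 611 mod 29 is 15 (check: 2 × 15 = 30 ≡ 1 (mod 29))
For equation 2: M_2 = 1363, 1363 ≡ 11 (mod 13), inverse of 1363 mod 13 is 6 (check: 11 × 6 = 66 ≡ 1 (mod 13))
For equation 3: M_3 = 377, 377 ≡ 1 (mod 47), inverse of 377 mod 47 is 1 (check: 1 × 1 = 1 ≡ 1 (mod 47))
Combine: y ≡ Σ r_i×M_i×(M_i⁻¹ mod m_i) = 3×611×15 + 4×1363×6 + 11×377×1 = 27495 + 32712 + 4147 = 64354
64354 mod 17719 = 11197
y ≡ 11197 (mod 17719)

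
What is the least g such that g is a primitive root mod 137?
p - 1 = 136 has prime divisors 2, 17. h is a primitive root mod 137 iff h^(136/q) ≢ 1 (mod 137) for each such q.
h = 2: 2^68 ≡ 1, 2^8 ≡ 119 (mod 137); 2^68 ≡ 1, so not a primitive root.
h = 3: 3^68 ≡ 136, 3^8 ≡ 122 (mod 137); none is 1, so 3 has order 136 and is a primitive root.
The smallest primitive root mod 137 is g = 3.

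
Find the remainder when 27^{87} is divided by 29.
By Fermat: 27^{28} ≡ 1 (mod 29). 87 = 3×28 + 3. So 27^{87} ≡ 27^{3} ≡ 21 (mod 29)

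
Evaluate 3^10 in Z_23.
10 = 8 + 2 (binary 1010). Repeated squaring mod 23: 3^1 ≡ 3; 3^2 ≡ 3² = 9 ≡ 9; 3^4 ≡ 9² = 81 ≡ 12; 3^8 ≡ 12² = 144 ≡ 6. Multiply: 3^10 = 3^8 × 3^2 ≡ 6 × 9 (mod 23): 6 × 9 = 54 ≡ 8. So 3^10 ≡ 8 (mod 23).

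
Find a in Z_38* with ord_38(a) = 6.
27 has order 6 mod 38 since 27^{6} ≡ 1 (mod 38) and no smaller power works.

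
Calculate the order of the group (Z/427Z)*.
360

Prime factorization: 427 = 7 × 61
Using the formula φ(n) = n × Π(1 - 1/p) for each prime factor p:
φ(427) = 427 × (1 - 1/7) × (1 - 1/61)
φ(427) = 360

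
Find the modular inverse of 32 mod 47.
32^(-1) ≡ 25 (mod 47). Verification: 32 × 25 = 800 ≡ 1 (mod 47)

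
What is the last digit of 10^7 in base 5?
10 ≡ 0 (mod 5). 7 = 4 + 2 + 1 (binary 111). Repeated squaring mod 5: 0^1 ≡ 0; 0^2 ≡ 0² = 0 ≡ 0; 0^4 ≡ 0² = 0 ≡ 0. Multiply: 10^7 ≡ 0^4 × 0^2 × 0^1 ≡ 0 × 0 × 0 (mod 5): 0 × 0 = 0 ≡ 0; 0 × 0 = 0 ≡ 0. So 10^7 ≡ 0 (mod 5).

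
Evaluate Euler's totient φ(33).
20

Prime factorization: 33 = 3 × 11
Using the formula φ(n) = n × Π(1 - 1/p) for each prime factor p:
φ(33) = 33 × (1 - 1/3) × (1 - 1/11)
φ(33) = 20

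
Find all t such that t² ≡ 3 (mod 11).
The square roots of 3 mod 11 are 5 and 6. Verify: 5² = 25 ≡ 3 (mod 11)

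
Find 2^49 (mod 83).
Using repeated squaring. 49 = 32 + 16 + 1 (binary 110001). Repeated squaring mod 83: 2^1 ≡ 2; 2^2 ≡ 2² = 4 ≡ 4; 2^4 ≡ 4² = 16 ≡ 16; 2^8 ≡ 16² = 256 ≡ 7; 2^16 ≡ 7² = 49 ≡ 49; 2^32 ≡ 49² = 2401 ≡ 77. Multiply: 2^49 = 2^32 × 2^16 × 2^1 ≡ 77 × 49 × 2 (mod 83): 77 × 49 = 3773 ≡ 38; 38 × 2 = 76 ≡ 76. So 2^49 ≡ 76 (mod 83).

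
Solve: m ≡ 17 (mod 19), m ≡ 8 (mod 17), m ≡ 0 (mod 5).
M = 19 × 17 × 5 = 1615. M₁ = 85, y₁ ≡ 17 (mod 19). M₂ = 95, y₂ ≡ 12 (mod 17). M₃ = 323, y₃ ≡ 2 (mod 5). m = 17×85×17 + 8×95×12 + 0×323×2 ≡ 1385 (mod 1615)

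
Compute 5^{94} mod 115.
100

Using successive squaring:
Binary expansion of 94: 1011110
Powers of 5 mod 115 (each is the square of the previous):
  5^1 ≡ 5 (mod 115)
  5^2 ≡ 5² = 25 ≡ 25 (mod 115)
  5^4 ≡ 25² = 625 ≡ 50 (mod 115)
  5^8 ≡ 50² = 2500 ≡ 85 (mod 115)
  5^16 ≡ 85² = 7225 ≡ 95 (mod 115)
  5^32 ≡ 95² = 9025 ≡ 55 (mod 115)
  5^64 ≡ 55² = 3025 ≡ 35 (mod 115)
94 = 64 + 16 + 8 + 4 + 2, so 5^94 = 5^64 × 5^16 × 5^8 × 5^4 × 5^2 ≡ 35 × 95 × 85 × 50 × 25 (mod 115)
Multiplying step by step:
  35 × 95 = 3325 ≡ 105 (mod 115)
  105 × 85 = 8925 ≡ 70 (mod 115)
  70 × 50 = 3500 ≡ 50 (mod 115)
  50 × 25 = 1250 ≡ 100 (mod 115)
Result: 5^94 ≡ 100 (mod 115)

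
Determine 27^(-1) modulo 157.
27^(-1) ≡ 64 (mod 157). Verification: 27 × 64 = 1728 ≡ 1 (mod 157)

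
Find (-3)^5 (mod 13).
(-3) ≡ 10 (mod 13). 5 = 4 + 1 (binary 101). Repeated squaring mod 13: 10^1 ≡ 10; 10^2 ≡ 10² = 100 ≡ 9; 10^4 ≡ 9² = 81 ≡ 3. Multiply: (-3)^5 ≡ 10^4 × 10^1 ≡ 3 × 10 (mod 13): 3 × 10 = 30 ≡ 4. So (-3)^5 ≡ 4 (mod 13).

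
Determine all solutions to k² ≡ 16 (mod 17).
The square roots of 16 mod 17 are 4 and 13. Verify: 4² = 16 ≡ 16 (mod 17)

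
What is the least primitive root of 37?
2

A primitive root g modulo p has order p-1 = 36
Prime divisors of 36: [2, 3]
g is a primitive root iff g^(36/q) ≢ 1 (mod 37) for each prime divisor q
Testing small values:
  g = 2: 2^18 ≡ 36, 2^12 ≡ 26 (mod 37) → none is 1, primitive root!
The smallest primitive root is 2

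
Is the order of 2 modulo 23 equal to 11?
Yes, ord_23(2) = 11.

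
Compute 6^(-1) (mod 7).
6

Using Extended Euclidean Algorithm:
gcd(6, 7) = 1
Bezout coefficients: 6 × -1 + 7 × 1 = 1
So 6 × -1 ≡ 1 (mod 7)
The inverse is -1 mod 7 = 6
Verification: 6 × 6 = 36 = 5 × 7 + 1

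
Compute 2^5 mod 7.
5 = 4 + 1 (binary 101). Repeated squaring mod 7: 2^1 ≡ 2; 2^2 ≡ 2² = 4 ≡ 4; 2^4 ≡ 4² = 16 ≡ 2. Multiply: 2^5 = 2^4 × 2^1 ≡ 2 × 2 (mod 7): 2 × 2 = 4 ≡ 4. So 2^5 ≡ 4 (mod 7).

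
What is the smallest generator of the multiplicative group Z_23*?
p - 1 = 22 has prime divisors 2, 11. h is a primitive root mod 23 iff h^(22/q) ≢ 1 (mod 23) for each such q.
h = 2: 2^11 ≡ 1, 2^2 ≡ 4 (mod 23); 2^11 ≡ 1, so not a primitive root.
h = 3: 3^11 ≡ 1, 3^2 ≡ 9 (mod 23); 3^11 ≡ 1, so not a primitive root.
h = 4: 4^11 ≡ 1, 4^2 ≡ 16 (mod 23); 4^11 ≡ 1, so not a primitive root.
h = 5: 5^11 ≡ 22, 5^2 ≡ 2 (mod 23); none is 1, so 5 has order 22 and is a primitive root.
The smallest primitive root mod 23 is g = 5.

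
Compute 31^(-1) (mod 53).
31^(-1) ≡ 12 (mod 53). Verification: 31 × 12 = 372 ≡ 1 (mod 53)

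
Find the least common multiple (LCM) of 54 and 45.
270

First find GCD(54, 45) using the Euclidean algorithm:
54 = 1 × 45 + 9
45 = 5 × 9 + 0
GCD(54, 45) = 9

LCM formula: LCM(a, b) = (a × b) / GCD(a, b)
LCM(54, 45) = (54 × 45) / 9
LCM(54, 45) = 2430 / 9
LCM(54, 45) = 270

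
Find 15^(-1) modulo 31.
29

Using Extended Euclidean Algorithm:
gcd(15, 31) = 1
Bezout coefficients: 15 × -2 + 31 × 1 = 1
So 15 × -2 ≡ 1 (mod 31)
The inverse is -2 mod 31 = 29
Verification: 15 × 29 = 435 = 14 × 31 + 1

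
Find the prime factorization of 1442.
2 × 7 × 103

Divide by primes starting from smallest:
1442 ÷ 2 = 721
721 ÷ 7 = 103
103 ÷ 103 = 1

1442 = 2 × 7 × 103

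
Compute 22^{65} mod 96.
64

Using successive squaring:
Binary expansion of 65: 1000001
Powers of 22 mod 96 (each is the square of the previous):
  22^1 ≡ 22 (mod 96)
  22^2 ≡ 22² = 484 ≡ 4 (mod 96)
  22^4 ≡ 4² = 16 ≡ 16 (mod 96)
  22^8 ≡ 16² = 256 ≡ 64 (mod 96)
  22^16 ≡ 64² = 4096 ≡ 64 (mod 96)
  22^32 ≡ 64² = 4096 ≡ 64 (mod 96)
  22^64 ≡ 64² = 4096 ≡ 64 (mod 96)
65 = 64 + 1, so 22^65 = 22^64 × 22^1 ≡ 64 × 22 (mod 96)
Multiplying step by step:
  64 × 22 = 1408 ≡ 64 (mod 96)
Result: 22^65 ≡ 64 (mod 96)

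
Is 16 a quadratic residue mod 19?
By Euler's criterion: 16^{9} ≡ 1 (mod 19). Since this equals 1, 16 is a QR.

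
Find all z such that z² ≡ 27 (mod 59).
The square roots of 27 mod 59 are 26 and 33. Verify: 26² = 676 ≡ 27 (mod 59)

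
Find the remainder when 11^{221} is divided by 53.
By Fermat: 11^{52} ≡ 1 (mod 53). 221 = 4×52 + 13. So 11^{221} ≡ 11^{13} ≡ 52 (mod 53)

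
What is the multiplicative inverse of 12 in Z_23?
2

Using Extended Euclidean Algorithm:
gcd(12, 23) = 1
Bezout coefficients: 12 × 2 + 23 × -1 = 1
So 12 × 2 ≡ 1 (mod 23)
The inverse is 2 mod 23 = 2
Verification: 12 × 2 = 24 = 1 × 23 + 1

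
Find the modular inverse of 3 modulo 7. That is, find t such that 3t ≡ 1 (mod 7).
5

Using Extended Euclidean Algorithm:
gcd(3, 7) = 1
Bezout coefficients: 3 × -2 + 7 × 1 = 1
So 3 × -2 ≡ 1 (mod 7)
The inverse is -2 mod 7 = 5
Verification: 3 × 5 = 15 = 2 × 7 + 1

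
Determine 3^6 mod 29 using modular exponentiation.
6 = 4 + 2 (binary 110). Repeated squaring mod 29: 3^1 ≡ 3; 3^2 ≡ 3² = 9 ≡ 9; 3^4 ≡ 9² = 81 ≡ 23. Multiply: 3^6 = 3^4 × 3^2 ≡ 23 × 9 (mod 29): 23 × 9 = 207 ≡ 4. So 3^6 ≡ 4 (mod 29).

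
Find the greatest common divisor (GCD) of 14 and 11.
1

Using the Euclidean algorithm:
14 = 1 × 11 + 3
11 = 3 × 3 + 2
3 = 1 × 2 + 1
2 = 2 × 1 + 0

GCD(14, 11) = 1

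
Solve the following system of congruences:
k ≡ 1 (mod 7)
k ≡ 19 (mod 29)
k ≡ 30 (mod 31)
309

Using the Chinese Remainder Theorem:
M = product of moduli = 6293
For equation 1: M_1 = 899, 899 ≡ 3 (mod 7), inverse of 899 mod 7 is 5 (check: 3 × 5 = 15 ≡ 1 (mod 7))
For equation 2: M_2 = 217, 217 ≡ 14 (mod 29), inverse of 217 mod 29 is 27 (check: 14 × 27 = 378 ≡ 1 (mod 29))
For equation 3: M_3 = 203, 203 ≡ 17 (mod 31), inverse of 203 mod 31 is 11 (check: 17 × 11 = 187 ≡ 1 (mod 31))
Combine: k ≡ Σ r_i×M_i×(M_i⁻¹ mod m_i) = 1×899×5 + 19×217×27 + 30×203×11 = 4495 + 111321 + 66990 = 182806
182806 mod 6293 = 309
k ≡ 309 (mod 6293)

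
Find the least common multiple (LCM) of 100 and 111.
11100

First find GCD(100, 111) using the Euclidean algorithm:
100 = 0 × 111 + 100
111 = 1 × 100 + 11
100 = 9 × 11 + 1
11 = 11 × 1 + 0
GCD(100, 111) = 1

LCM formula: LCM(a, b) = (a × b) / GCD(a, b)
LCM(100, 111) = (100 × 111) / 1
LCM(100, 111) = 11100 / 1
LCM(100, 111) = 11100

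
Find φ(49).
42

Prime factorization: 49 = 7^2
Using the formula φ(n) = n × Π(1 - 1/p) for each prime factor p:
φ(49) = 49 × (1 - 1/7)
φ(49) = 42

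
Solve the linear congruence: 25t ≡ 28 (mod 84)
28

Since gcd(25, 84) = 1 divides 28, a solution exists.
Multiply both sides by the inverse of 25 mod 84:
  25^(-1) mod 84 = 37
  x ≡ 37 × 28 ≡ 1036 ≡ 28 (mod 84)
Verification: 25 × 28 = 700 = 8 × 84 + 28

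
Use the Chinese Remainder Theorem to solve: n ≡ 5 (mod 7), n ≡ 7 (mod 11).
M = 7 × 11 = 77. M₁ = 11, y₁ ≡ 2 (mod 7). M₂ = 7, y₂ ≡ 8 (mod 11). n = 5×11×2 + 7×7×8 ≡ 40 (mod 77)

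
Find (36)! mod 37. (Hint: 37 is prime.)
By Wilson's theorem, (36)! ≡ -1 ≡ 36 (mod 37)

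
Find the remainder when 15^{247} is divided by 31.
By Fermat: 15^{30} ≡ 1 (mod 31). 247 = 8×30 + 7. So 15^{247} ≡ 15^{7} ≡ 23 (mod 31)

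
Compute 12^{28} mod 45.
36

Using successive squaring:
Binary expansion of 28: 11100
Powers of 12 mod 45 (each is the square of the previous):
  12^1 ≡ 12 (mod 45)
  12^2 ≡ 12² = 144 ≡ 9 (mod 45)
  12^4 ≡ 9² = 81 ≡ 36 (mod 45)
  12^8 ≡ 36² = 1296 ≡ 36 (mod 45)
  12^16 ≡ 36² = 1296 ≡ 36 (mod 45)
28 = 16 + 8 + 4, so 12^28 = 12^16 × 12^8 × 12^4 ≡ 36 × 36 × 36 (mod 45)
Multiplying step by step:
  36 × 36 = 1296 ≡ 36 (mod 45)
  36 × 36 = 1296 ≡ 36 (mod 45)
Result: 12^28 ≡ 36 (mod 45)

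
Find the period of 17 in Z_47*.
Powers of 17 mod 47: 17^1≡17, 17^2≡7, 17^3≡25, 17^4≡2, 17^5≡34, 17^6≡14, 17^7≡3, 17^8≡4, 17^9≡21, 17^10≡28, 17^11≡6, 17^12≡8, 17^13≡42, 17^14≡9, 17^15≡12, 17^16≡16, 17^17≡37, 17^18≡18, 17^19≡24, 17^20≡32, 17^21≡27, 17^22≡36, 17^23≡1. Order = 23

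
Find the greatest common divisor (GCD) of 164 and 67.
1

Using the Euclidean algorithm:
164 = 2 × 67 + 30
67 = 2 × 30 + 7
30 = 4 × 7 + 2
7 = 3 × 2 + 1
2 = 2 × 1 + 0

GCD(164, 67) = 1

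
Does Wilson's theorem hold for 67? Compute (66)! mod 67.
(66)! mod 67 = 66. Since this equals -1 (mod 67), Wilson confirms 67 is prime.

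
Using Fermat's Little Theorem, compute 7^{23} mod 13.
2

By Fermat's Little Theorem, a^(p-1) ≡ 1 (mod p) for prime p and gcd(a, p) = 1
Here p = 13, so 7^12 ≡ 1 (mod 13)
We can reduce the exponent: 23 mod 12 = 11
So 7^23 ≡ 7^11 (mod 13)
Computing: 7^11 mod 13 = 2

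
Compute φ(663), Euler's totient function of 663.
384

Prime factorization: 663 = 3 × 13 × 17
Using the formula φ(n) = n × Π(1 - 1/p) for each prime factor p:
φ(663) = 663 × (1 - 1/3) × (1 - 1/13) × (1 - 1/17)
φ(663) = 384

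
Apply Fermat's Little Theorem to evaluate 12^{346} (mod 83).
37

By Fermat's Little Theorem, a^(p-1) ≡ 1 (mod p) for prime p and gcd(a, p) = 1
Here p = 83, so 12^82 ≡ 1 (mod 83)
We can reduce the exponent: 346 mod 82 = 18
So 12^346 ≡ 12^18 (mod 83)
Computing: 12^18 mod 83 = 37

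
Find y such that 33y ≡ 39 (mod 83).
54

Since gcd(33, 83) = 1 divides 39, a solution exists.
Multiply both sides by the inverse of 33 mod 83:
  33^(-1) mod 83 = 78
  x ≡ 78 × 39 ≡ 3042 ≡ 54 (mod 83)
Verification: 33 × 54 = 1782 = 21 × 83 + 39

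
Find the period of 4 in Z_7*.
Powers of 4 mod 7: 4^1≡4, 4^2≡2, 4^3≡1. Order = 3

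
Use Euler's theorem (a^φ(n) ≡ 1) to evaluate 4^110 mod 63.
By Euler: 4^{36} ≡ 1 (mod 63) since gcd(4, 63) = 1. 110 = 3×36 + 2. So 4^{110} ≡ 4^{2} ≡ 16 (mod 63)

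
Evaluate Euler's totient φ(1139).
1056

Prime factorization: 1139 = 17 × 67
Using the formula φ(n) = n × Π(1 - 1/p) for each prime factor p:
φ(1139) = 1139 × (1 - 1/17) × (1 - 1/67)
φ(1139) = 1056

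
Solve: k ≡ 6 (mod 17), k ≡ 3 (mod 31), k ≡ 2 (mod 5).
M = 17 × 31 × 5 = 2635. M₁ = 155, y₁ ≡ 9 (mod 17). M₂ = 85, y₂ ≡ 27 (mod 31). M₃ = 527, y₃ ≡ 3 (mod 5). k = 6×155×9 + 3×85×27 + 2×527×3 ≡ 2607 (mod 2635)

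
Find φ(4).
2

Prime factorization: 4 = 2^2
Using the formula φ(n) = n × Π(1 - 1/p) for each prime factor p:
φ(4) = 4 × (1 - 1/2)
φ(4) = 2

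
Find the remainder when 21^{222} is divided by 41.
By Fermat: 21^{40} ≡ 1 (mod 41). 222 = 5×40 + 22. So 21^{222} ≡ 21^{22} ≡ 31 (mod 41)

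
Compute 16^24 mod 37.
Using repeated squaring. 24 = 16 + 8 (binary 11000). Repeated squaring mod 37: 16^1 ≡ 16; 16^2 ≡ 16² = 256 ≡ 34; 16^4 ≡ 34² = 1156 ≡ 9; 16^8 ≡ 9² = 81 ≡ 7; 16^16 ≡ 7² = 49 ≡ 12. Multiply: 16^24 = 16^16 × 16^8 ≡ 12 × 7 (mod 37): 12 × 7 = 84 ≡ 10. So 16^24 ≡ 10 (mod 37).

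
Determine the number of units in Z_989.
924

Prime factorization: 989 = 23 × 43
Using the formula φ(n) = n × Π(1 - 1/p) for each prime factor p:
φ(989) = 989 × (1 - 1/23) × (1 - 1/43)
φ(989) = 924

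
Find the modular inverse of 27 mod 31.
27^(-1) ≡ 23 (mod 31). Verification: 27 × 23 = 621 ≡ 1 (mod 31)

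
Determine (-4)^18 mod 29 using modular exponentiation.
Using repeated squaring. (-4) ≡ 25 (mod 29). 18 = 16 + 2 (binary 10010). Repeated squaring mod 29: 25^1 ≡ 25; 25^2 ≡ 25² = 625 ≡ 16; 25^4 ≡ 16² = 256 ≡ 24; 25^8 ≡ 24² = 576 ≡ 25; 25^16 ≡ 25² = 625 ≡ 16. Multiply: (-4)^18 ≡ 25^16 × 25^2 ≡ 16 × 16 (mod 29): 16 × 16 = 256 ≡ 24. So (-4)^18 ≡ 24 (mod 29).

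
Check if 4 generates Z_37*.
p - 1 = 36 has prime divisors 2, 3. Check 4^(36/q) mod 37 for each: 4^(36/2) = 4^18 ≡ 1, 4^(36/3) = 4^12 ≡ 10 (mod 37). Since 4^18 ≡ 1 (mod 37), the order of 4 divides 18 (in fact the order is 18) ≠ 36, so it is not a primitive root.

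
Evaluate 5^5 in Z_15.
5 = 4 + 1 (binary 101). Repeated squaring mod 15: 5^1 ≡ 5; 5^2 ≡ 5² = 25 ≡ 10; 5^4 ≡ 10² = 100 ≡ 10. Multiply: 5^5 = 5^4 × 5^1 ≡ 10 × 5 (mod 15): 10 × 5 = 50 ≡ 5. So 5^5 ≡ 5 (mod 15).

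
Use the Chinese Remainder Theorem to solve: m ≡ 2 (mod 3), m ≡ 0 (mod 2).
M = 3 × 2 = 6. M₁ = 2, y₁ ≡ 2 (mod 3). M₂ = 3, y₂ ≡ 1 (mod 2). m = 2×2×2 + 0×3×1 ≡ 2 (mod 6)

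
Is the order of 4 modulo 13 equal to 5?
No, the actual order is 6, not 5.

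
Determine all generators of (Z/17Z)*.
Primitive roots mod 17: {3, 5, 6, 7, 10, 11, 12, 14}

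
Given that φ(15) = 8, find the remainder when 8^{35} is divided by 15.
By Euler: 8^{8} ≡ 1 (mod 15) since gcd(8, 15) = 1. 35 = 4×8 + 3. So 8^{35} ≡ 8^{3} ≡ 2 (mod 15)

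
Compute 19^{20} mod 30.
1

Using successive squaring:
Binary expansion of 20: 10100
Powers of 19 mod 30 (each is the square of the previous):
  19^1 ≡ 19 (mod 30)
  19^2 ≡ 19² = 361 ≡ 1 (mod 30)
  19^4 ≡ 1² = 1 ≡ 1 (mod 30)
  19^8 ≡ 1² = 1 ≡ 1 (mod 30)
  19^16 ≡ 1² = 1 ≡ 1 (mod 30)
20 = 16 + 4, so 19^20 = 19^16 × 19^4 ≡ 1 × 1 (mod 30)
Multiplying step by step:
  1 × 1 = 1 ≡ 1 (mod 30)
Result: 19^20 ≡ 1 (mod 30)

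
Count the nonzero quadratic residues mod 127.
For prime 127, there are (p-1)/2 = (127-1)/2 = 63 quadratic residues (excluding 0).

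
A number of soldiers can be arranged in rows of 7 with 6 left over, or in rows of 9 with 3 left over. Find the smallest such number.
M = 7 × 9 = 63. M₁ = 9, y₁ ≡ 4 (mod 7). M₂ = 7, y₂ ≡ 4 (mod 9). t = 6×9×4 + 3×7×4 ≡ 48 (mod 63). The smallest positive such number is 48.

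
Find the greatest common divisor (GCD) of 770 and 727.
1

Using the Euclidean algorithm:
770 = 1 × 727 + 43
727 = 16 × 43 + 39
43 = 1 × 39 + 4
39 = 9 × 4 + 3
4 = 1 × 3 + 1
3 = 3 × 1 + 0

GCD(770, 727) = 1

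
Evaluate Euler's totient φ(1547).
1152

Prime factorization: 1547 = 7 × 13 × 17
Using the formula φ(n) = n × Π(1 - 1/p) for each prime factor p:
φ(1547) = 1547 × (1 - 1/7) × (1 - 1/13) × (1 - 1/17)
φ(1547) = 1152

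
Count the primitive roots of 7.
2

The number of primitive roots modulo p is φ(p-1) = φ(6)
φ(6) = 2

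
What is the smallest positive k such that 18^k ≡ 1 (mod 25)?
Powers of 18 mod 25: 18^1≡18, 18^2≡24, 18^3≡7, 18^4≡1. Order = 4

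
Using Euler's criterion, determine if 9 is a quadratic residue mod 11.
By Euler's criterion: 9^{5} ≡ 1 (mod 11). Since this equals 1, 9 is a QR.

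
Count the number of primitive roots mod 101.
Number of primitive roots mod 101 = φ(100) = 40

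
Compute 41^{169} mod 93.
80

Using successive squaring:
Binary expansion of 169: 10101001
Powers of 41 mod 93 (each is the square of the previous):
  41^1 ≡ 41 (mod 93)
  41^2 ≡ 41² = 1681 ≡ 7 (mod 93)
  41^4 ≡ 7² = 49 ≡ 49 (mod 93)
  41^8 ≡ 49² = 2401 ≡ 76 (mod 93)
  41^16 ≡ 76² = 5776 ≡ 10 (mod 93)
  41^32 ≡ 10² = 100 ≡ 7 (mod 93)
  41^64 ≡ 7² = 49 ≡ 49 (mod 93)
  41^128 ≡ 49² = 2401 ≡ 76 (mod 93)
169 = 128 + 32 + 8 + 1, so 41^169 = 41^128 × 41^32 × 41^8 × 41^1 ≡ 76 × 7 × 76 × 41 (mod 93)
Multiplying step by step:
  76 × 7 = 532 ≡ 67 (mod 93)
  67 × 76 = 5092 ≡ 70 (mod 93)
  70 × 41 = 2870 ≡ 80 (mod 93)
Result: 41^169 ≡ 80 (mod 93)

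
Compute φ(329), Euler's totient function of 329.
276

Prime factorization: 329 = 7 × 47
Using the formula φ(n) = n × Π(1 - 1/p) for each prime factor p:
φ(329) = 329 × (1 - 1/7) × (1 - 1/47)
φ(329) = 276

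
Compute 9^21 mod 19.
Using Fermat: 9^{18} ≡ 1 (mod 19). 21 ≡ 3 (mod 18). So 9^{21} ≡ 9^{3} ≡ 7 (mod 19)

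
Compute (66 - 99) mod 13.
6

(66 - 99) = -33
-33 mod 13 = 6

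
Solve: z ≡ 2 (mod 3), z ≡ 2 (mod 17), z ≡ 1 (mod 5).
M = 3 × 17 × 5 = 255. M₁ = 85, y₁ ≡ 1 (mod 3). M₂ = 15, y₂ ≡ 8 (mod 17). M₃ = 51, y₃ ≡ 1 (mod 5). z = 2×85×1 + 2×15×8 + 1×51×1 ≡ 206 (mod 255)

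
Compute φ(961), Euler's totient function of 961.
930

Prime factorization: 961 = 31^2
Using the formula φ(n) = n × Π(1 - 1/p) for each prime factor p:
φ(961) = 961 × (1 - 1/31)
φ(961) = 930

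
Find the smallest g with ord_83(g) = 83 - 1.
p - 1 = 82 has prime divisors 2, 41. h is a primitive root mod 83 iff h^(82/q) ≢ 1 (mod 83) for each such q.
h = 2: 2^41 ≡ 82, 2^2 ≡ 4 (mod 83); none is 1, so 2 has order 82 and is a primitive root.
The smallest primitive root mod 83 is g = 2.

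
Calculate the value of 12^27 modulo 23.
Using Fermat: 12^{22} ≡ 1 (mod 23). 27 ≡ 5 (mod 22). So 12^{27} ≡ 12^{5} ≡ 18 (mod 23)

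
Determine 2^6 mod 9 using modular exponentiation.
6 = 4 + 2 (binary 110). Repeated squaring mod 9: 2^1 ≡ 2; 2^2 ≡ 2² = 4 ≡ 4; 2^4 ≡ 4² = 16 ≡ 7. Multiply: 2^6 = 2^4 × 2^2 ≡ 7 × 4 (mod 9): 7 × 4 = 28 ≡ 1. So 2^6 ≡ 1 (mod 9).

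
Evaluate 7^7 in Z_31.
7 = 4 + 2 + 1 (binary 111). Repeated squaring mod 31: 7^1 ≡ 7; 7^2 ≡ 7² = 49 ≡ 18; 7^4 ≡ 18² = 324 ≡ 14. Multiply: 7^7 = 7^4 × 7^2 × 7^1 ≡ 14 × 18 × 7 (mod 31): 14 × 18 = 252 ≡ 4; 4 × 7 = 28 ≡ 28. So 7^7 ≡ 28 (mod 31).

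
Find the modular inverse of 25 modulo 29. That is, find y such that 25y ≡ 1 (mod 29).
7

Using Extended Euclidean Algorithm:
gcd(25, 29) = 1
Bezout coefficients: 25 × 7 + 29 × -6 = 1
So 25 × 7 ≡ 1 (mod 29)
The inverse is 7 mod 29 = 7
Verification: 25 × 7 = 175 = 6 × 29 + 1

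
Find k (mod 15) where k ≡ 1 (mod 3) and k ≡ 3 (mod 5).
M = 3 × 5 = 15. M₁ = 5, y₁ ≡ 2 (mod 3). M₂ = 3, y₂ ≡ 2 (mod 5). k = 1×5×2 + 3×3×2 ≡ 13 (mod 15)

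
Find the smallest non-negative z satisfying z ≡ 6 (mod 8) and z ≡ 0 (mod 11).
M = 8 × 11 = 88. M₁ = 11, y₁ ≡ 3 (mod 8). M₂ = 8, y₂ ≡ 7 (mod 11). z = 6×11×3 + 0×8×7 ≡ 22 (mod 88)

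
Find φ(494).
216

Prime factorization: 494 = 2 × 13 × 19
Using the formula φ(n) = n × Π(1 - 1/p) for each prime factor p:
φ(494) = 494 × (1 - 1/2) × (1 - 1/13) × (1 - 1/19)
φ(494) = 216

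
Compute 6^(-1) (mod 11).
2

Using Extended Euclidean Algorithm:
gcd(6, 11) = 1
Bezout coefficients: 6 × 2 + 11 × -1 = 1
So 6 × 2 ≡ 1 (mod 11)
The inverse is 2 mod 11 = 2
Verification: 6 × 2 = 12 = 1 × 11 + 1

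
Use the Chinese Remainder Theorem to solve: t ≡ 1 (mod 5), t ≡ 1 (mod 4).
M = 5 × 4 = 20. M₁ = 4, y₁ ≡ 4 (mod 5). M₂ = 5, y₂ ≡ 1 (mod 4). t = 1×4×4 + 1×5×1 ≡ 1 (mod 20)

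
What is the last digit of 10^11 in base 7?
Using Fermat: 10^{6} ≡ 1 (mod 7). 11 ≡ 5 (mod 6). So 10^{11} ≡ 10^{5} ≡ 5 (mod 7)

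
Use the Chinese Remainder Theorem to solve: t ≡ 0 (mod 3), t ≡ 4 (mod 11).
M = 3 × 11 = 33. M₁ = 11, y₁ ≡ 2 (mod 3). M₂ = 3, y₂ ≡ 4 (mod 11). t = 0×11×2 + 4×3×4 ≡ 15 (mod 33)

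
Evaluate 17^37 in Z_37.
Using Fermat: 17^{36} ≡ 1 (mod 37). 37 ≡ 1 (mod 36). So 17^{37} ≡ 17^{1} ≡ 17 (mod 37)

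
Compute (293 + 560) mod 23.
2

(293 + 560) = 853
853 mod 23 = 2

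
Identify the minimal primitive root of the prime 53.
p - 1 = 52 has prime divisors 2, 13. h is a primitive root mod 53 iff h^(52/q) ≢ 1 (mod 53) for each such q.
h = 2: 2^26 ≡ 52, 2^4 ≡ 16 (mod 53); none is 1, so 2 has order 52 and is a primitive root.
The smallest primitive root mod 53 is g = 2.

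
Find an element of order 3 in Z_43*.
6 has order 3 mod 43 since 6^{3} ≡ 1 (mod 43) and no smaller power works.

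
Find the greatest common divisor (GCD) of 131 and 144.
1

Using the Euclidean algorithm:
131 = 0 × 144 + 131
144 = 1 × 131 + 13
131 = 10 × 13 + 1
13 = 13 × 1 + 0

GCD(131, 144) = 1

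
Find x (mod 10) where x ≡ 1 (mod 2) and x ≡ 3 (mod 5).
M = 2 × 5 = 10. M₁ = 5, y₁ ≡ 1 (mod 2). M₂ = 2, y₂ ≡ 3 (mod 5). x = 1×5×1 + 3×2×3 ≡ 3 (mod 10)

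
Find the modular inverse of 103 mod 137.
103^(-1) ≡ 4 (mod 137). Verification: 103 × 4 = 412 ≡ 1 (mod 137)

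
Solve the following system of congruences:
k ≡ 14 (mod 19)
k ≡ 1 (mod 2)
33

Using the Chinese Remainder Theorem:
M = product of moduli = 38
For equation 1: M_1 = 2, 2 ≡ 2 (mod 19), inverse of 2 mod 19 is 10 (check: 2 × 10 = 20 ≡ 1 (mod 19))
For equation 2: M_2 = 19, 19 ≡ 1 (mod 2), inverse of 19 mod 2 is 1 (check: 1 × 1 = 1 ≡ 1 (mod 2))
Combine: k ≡ Σ r_i×M_i×(M_i⁻¹ mod m_i) = 14×2×10 + 1×19×1 = 280 + 19 = 299
299 mod 38 = 33
k ≡ 33 (mod 38)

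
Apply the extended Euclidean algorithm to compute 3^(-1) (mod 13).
Extended GCD: 3(-4) + 13(1) = 1. So 3^(-1) ≡ 9 ≡ 9 (mod 13). Verify: 3 × 9 = 27 ≡ 1 (mod 13)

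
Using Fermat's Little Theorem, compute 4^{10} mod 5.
1

By Fermat's Little Theorem, a^(p-1) ≡ 1 (mod p) for prime p and gcd(a, p) = 1
Here p = 5, so 4^4 ≡ 1 (mod 5)
We can reduce the exponent: 10 mod 4 = 2
So 4^10 ≡ 4^2 (mod 5)
Computing: 4^2 mod 5 = 1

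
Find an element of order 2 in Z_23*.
22 has order 2 mod 23 since 22^{2} ≡ 1 (mod 23) and no smaller power works.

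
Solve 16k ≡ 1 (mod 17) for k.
16^(-1) ≡ 16 (mod 17). Verification: 16 × 16 = 256 ≡ 1 (mod 17)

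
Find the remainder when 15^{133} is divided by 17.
By Fermat: 15^{16} ≡ 1 (mod 17). 133 = 8×16 + 5. So 15^{133} ≡ 15^{5} ≡ 2 (mod 17)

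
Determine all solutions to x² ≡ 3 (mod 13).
The square roots of 3 mod 13 are 9 and 4. Verify: 9² = 81 ≡ 3 (mod 13)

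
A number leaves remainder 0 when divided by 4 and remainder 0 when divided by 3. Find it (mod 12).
M = 4 × 3 = 12. M₁ = 3, y₁ ≡ 3 (mod 4). M₂ = 4, y₂ ≡ 1 (mod 3). r = 0×3×3 + 0×4×1 ≡ 0 (mod 12)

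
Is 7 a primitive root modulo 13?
Yes

To verify, check if 7^(12/q) ≢ 1 (mod 13) for each prime divisor q of 12
Divisors of 12 = 12: [1, 2, 3, 4, 6, 12]
  7^(12/2) = 7^6 ≡ 12 (mod 13)
  7^(12/3) = 7^4 ≡ 9 (mod 13)
Conclusion: 7 is a primitive root modulo 13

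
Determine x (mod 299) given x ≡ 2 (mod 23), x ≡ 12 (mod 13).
25

Using the Chinese Remainder Theorem:
M = product of moduli = 299
For equation 1: M_1 = 13, 13 ≡ 13 (mod 23), inverse of 13 mod 23 is 16 (check: 13 × 16 = 208 ≡ 1 (mod 23))
For equation 2: M_2 = 23, 23 ≡ 10 (mod 13), inverse of 23 mod 13 is 4 (check: 10 × 4 = 40 ≡ 1 (mod 13))
Combine: x ≡ Σ r_i×M_i×(M_i⁻¹ mod m_i) = 2×13×16 + 12×23×4 = 416 + 1104 = 1520
1520 mod 299 = 25
x ≡ 25 (mod 299)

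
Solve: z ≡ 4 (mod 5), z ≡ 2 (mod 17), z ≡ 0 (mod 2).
M = 5 × 17 × 2 = 170. M₁ = 34, y₁ ≡ 4 (mod 5). M₂ = 10, y₂ ≡ 12 (mod 17). M₃ = 85, y₃ ≡ 1 (mod 2). z = 4×34×4 + 2×10×12 + 0×85×1 ≡ 104 (mod 170)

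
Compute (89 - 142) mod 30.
7

(89 - 142) = -53
-53 mod 30 = 7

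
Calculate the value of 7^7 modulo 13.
7 = 4 + 2 + 1 (binary 111). Repeated squaring mod 13: 7^1 ≡ 7; 7^2 ≡ 7² = 49 ≡ 10; 7^4 ≡ 10² = 100 ≡ 9. Multiply: 7^7 = 7^4 × 7^2 × 7^1 ≡ 9 × 10 × 7 (mod 13): 9 × 10 = 90 ≡ 12; 12 × 7 = 84 ≡ 6. So 7^7 ≡ 6 (mod 13).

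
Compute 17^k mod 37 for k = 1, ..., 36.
g^1, g^2, ..., g^{36} mod 37: {17, 30, 29, 12, 19, 27, 15, 33, 6, 28, 32, 26, 35, 3, 14, 16, 13, 36, 20, 7, 8, 25, 18, 10, 22, 4, 31, 9, 5, 11, 2, 34, 23, 21, 24, 1}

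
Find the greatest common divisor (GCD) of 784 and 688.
16

Using the Euclidean algorithm:
784 = 1 × 688 + 96
688 = 7 × 96 + 16
96 = 6 × 16 + 0

GCD(784, 688) = 16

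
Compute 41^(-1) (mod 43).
21

Using Extended Euclidean Algorithm:
gcd(41, 43) = 1
Bezout coefficients: 41 × 21 + 43 × -20 = 1
So 41 × 21 ≡ 1 (mod 43)
The inverse is 21 mod 43 = 21
Verification: 41 × 21 = 861 = 20 × 43 + 1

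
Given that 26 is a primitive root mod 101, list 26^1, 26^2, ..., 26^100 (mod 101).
g^1, g^2, ..., g^{100} mod 101: {26, 70, 2, 52, 39, 4, 3, 78, 8, 6, 55, 16, 12, 9, 32, 24, 18, 64, 48, 36, 27, 96, 72, 54, 91, 43, 7, 81, 86, 14, 61, 71, 28, 21, 41, 56, 42, 82, 11, 84, 63, 22, 67, 25, 44, 33, 50, 88, 66, 100, 75, 31, 99, 49, 62, 97, 98, 23, 93, 95, 46, 85, 89, 92, 69, 77, 83, 37, 53, 65, 74, 5, 29, 47, 10, 58, 94, 20, 15, 87, 40, 30, 73, 80, 60, 45, 59, 19, 90, 17, 38, 79, 34, 76, 57, 68, 51, 13, 35, 1}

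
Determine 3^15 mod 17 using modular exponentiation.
Using repeated squaring. 15 = 8 + 4 + 2 + 1 (binary 1111). Repeated squaring mod 17: 3^1 ≡ 3; 3^2 ≡ 3² = 9 ≡ 9; 3^4 ≡ 9² = 81 ≡ 13; 3^8 ≡ 13² = 169 ≡ 16. Multiply: 3^15 = 3^8 × 3^4 × 3^2 × 3^1 ≡ 16 × 13 × 9 × 3 (mod 17): 16 × 13 = 208 ≡ 4; 4 × 9 = 36 ≡ 2; 2 × 3 = 6 ≡ 6. So 3^15 ≡ 6 (mod 17).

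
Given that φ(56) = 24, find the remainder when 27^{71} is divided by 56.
By Euler: 27^{24} ≡ 1 (mod 56) since gcd(27, 56) = 1. 71 = 2×24 + 23. So 27^{71} ≡ 27^{23} ≡ 27 (mod 56)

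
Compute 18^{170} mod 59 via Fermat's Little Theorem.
4

By Fermat's Little Theorem, a^(p-1) ≡ 1 (mod p) for prime p and gcd(a, p) = 1
Here p = 59, so 18^58 ≡ 1 (mod 59)
We can reduce the exponent: 170 mod 58 = 54
So 18^170 ≡ 18^54 (mod 59)
Computing: 18^54 mod 59 = 4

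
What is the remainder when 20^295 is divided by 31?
Using Fermat: 20^{30} ≡ 1 (mod 31). 295 ≡ 25 (mod 30). So 20^{295} ≡ 20^{25} ≡ 5 (mod 31)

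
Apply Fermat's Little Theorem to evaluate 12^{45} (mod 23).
12

By Fermat's Little Theorem, a^(p-1) ≡ 1 (mod p) for prime p and gcd(a, p) = 1
Here p = 23, so 12^22 ≡ 1 (mod 23)
We can reduce the exponent: 45 mod 22 = 1
So 12^45 ≡ 12^1 (mod 23)
Computing: 12^1 mod 23 = 12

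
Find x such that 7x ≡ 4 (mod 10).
2

Since gcd(7, 10) = 1 divides 4, a solution exists.
Multiply both sides by the inverse of 7 mod 10:
  7^(-1) mod 10 = 3
  x ≡ 3 × 4 ≡ 12 ≡ 2 (mod 10)
Verification: 7 × 2 = 14 = 1 × 10 + 4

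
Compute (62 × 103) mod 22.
6

(62 × 103) = 6386
6386 mod 22 = 6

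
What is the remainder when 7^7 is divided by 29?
7 = 4 + 2 + 1 (binary 111). Repeated squaring mod 29: 7^1 ≡ 7; 7^2 ≡ 7² = 49 ≡ 20; 7^4 ≡ 20² = 400 ≡ 23. Multiply: 7^7 = 7^4 × 7^2 × 7^1 ≡ 23 × 20 × 7 (mod 29): 23 × 20 = 460 ≡ 25; 25 × 7 = 175 ≡ 1. So 7^7 ≡ 1 (mod 29).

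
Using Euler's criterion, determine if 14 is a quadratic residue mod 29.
By Euler's criterion: 14^{14} ≡ 28 (mod 29). Since this equals -1 (≡ 28), 14 is not a QR.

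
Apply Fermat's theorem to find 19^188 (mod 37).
By Fermat: 19^{36} ≡ 1 (mod 37). 188 = 5×36 + 8. So 19^{188} ≡ 19^{8} ≡ 12 (mod 37)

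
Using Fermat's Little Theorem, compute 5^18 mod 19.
By Fermat's Little Theorem, 5^{18} ≡ 1 (mod 19) since 19 is prime and gcd(5, 19) = 1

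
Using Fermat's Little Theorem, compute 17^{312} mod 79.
1

By Fermat's Little Theorem, a^(p-1) ≡ 1 (mod p) for prime p and gcd(a, p) = 1
Here p = 79, so 17^78 ≡ 1 (mod 79)
We can reduce the exponent: 312 mod 78 = 0
So 17^312 ≡ 17^0 (mod 79)
Computing: 17^0 mod 79 = 1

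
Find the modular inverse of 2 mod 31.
2^(-1) ≡ 16 (mod 31). Verification: 2 × 16 = 32 ≡ 1 (mod 31)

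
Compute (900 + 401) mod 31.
30

(900 + 401) = 1301
1301 mod 31 = 30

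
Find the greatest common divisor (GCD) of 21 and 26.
1

Using the Euclidean algorithm:
21 = 0 × 26 + 21
26 = 1 × 21 + 5
21 = 4 × 5 + 1
5 = 5 × 1 + 0

GCD(21, 26) = 1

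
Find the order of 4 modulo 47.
Powers of 4 mod 47: 4^1≡4, 4^2≡16, 4^3≡17, 4^4≡21, 4^5≡37, 4^6≡7, 4^7≡28, 4^8≡18, 4^9≡25, 4^10≡6, 4^11≡24, 4^12≡2, 4^13≡8, 4^14≡32, 4^15≡34, 4^16≡42, 4^17≡27, 4^18≡14, 4^19≡9, 4^20≡36, 4^21≡3, 4^22≡12, 4^23≡1. Order = 23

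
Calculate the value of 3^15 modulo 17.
Using repeated squaring. 15 = 8 + 4 + 2 + 1 (binary 1111). Repeated squaring mod 17: 3^1 ≡ 3; 3^2 ≡ 3² = 9 ≡ 9; 3^4 ≡ 9² = 81 ≡ 13; 3^8 ≡ 13² = 169 ≡ 16. Multiply: 3^15 = 3^8 × 3^4 × 3^2 × 3^1 ≡ 16 × 13 × 9 × 3 (mod 17): 16 × 13 = 208 ≡ 4; 4 × 9 = 36 ≡ 2; 2 × 3 = 6 ≡ 6. So 3^15 ≡ 6 (mod 17).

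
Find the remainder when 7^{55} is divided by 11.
By Fermat: 7^{10} ≡ 1 (mod 11). 55 = 5×10 + 5. So 7^{55} ≡ 7^{5} ≡ 10 (mod 11)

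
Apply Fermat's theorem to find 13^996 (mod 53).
By Fermat: 13^{52} ≡ 1 (mod 53). 996 ≡ 8 (mod 52). So 13^{996} ≡ 13^{8} ≡ 36 (mod 53)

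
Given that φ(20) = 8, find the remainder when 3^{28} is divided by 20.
By Euler: 3^{8} ≡ 1 (mod 20) since gcd(3, 20) = 1. 28 = 3×8 + 4. So 3^{28} ≡ 3^{4} ≡ 1 (mod 20)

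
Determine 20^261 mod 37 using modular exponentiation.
Using Fermat: 20^{36} ≡ 1 (mod 37). 261 ≡ 9 (mod 36). So 20^{261} ≡ 20^{9} ≡ 31 (mod 37)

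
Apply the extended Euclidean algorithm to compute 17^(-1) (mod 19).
Extended GCD: 17(9) + 19(-8) = 1. So 17^(-1) ≡ 9 ≡ 9 (mod 19). Verify: 17 × 9 = 153 ≡ 1 (mod 19)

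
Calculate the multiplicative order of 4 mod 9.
Powers of 4 mod 9: 4^1≡4, 4^2≡7, 4^3≡1. Order = 3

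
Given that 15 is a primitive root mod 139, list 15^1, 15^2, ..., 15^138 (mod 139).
g^1, g^2, ..., g^{138} mod 139: {15, 86, 39, 29, 18, 131, 19, 7, 105, 46, 134, 64, 126, 83, 133, 49, 40, 44, 104, 31, 48, 25, 97, 65, 2, 30, 33, 78, 58, 36, 123, 38, 14, 71, 92, 129, 128, 113, 27, 127, 98, 80, 88, 69, 62, 96, 50, 55, 130, 4, 60, 66, 17, 116, 72, 107, 76, 28, 3, 45, 119, 117, 87, 54, 115, 57, 21, 37, 138, 124, 53, 100, 110, 121, 8, 120, 132, 34, 93, 5, 75, 13, 56, 6, 90, 99, 95, 35, 108, 91, 114, 42, 74, 137, 109, 106, 61, 81, 103, 16, 101, 125, 68, 47, 10, 11, 26, 112, 12, 41, 59, 51, 70, 77, 43, 89, 84, 9, 135, 79, 73, 122, 23, 67, 32, 63, 111, 136, 94, 20, 22, 52, 85, 24, 82, 118, 102, 1}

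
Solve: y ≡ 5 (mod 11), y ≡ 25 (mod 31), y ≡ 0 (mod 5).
M = 11 × 31 × 5 = 1705. M₁ = 155, y₁ ≡ 1 (mod 11). M₂ = 55, y₂ ≡ 22 (mod 31). M₃ = 341, y₃ ≡ 1 (mod 5). y = 5×155×1 + 25×55×22 + 0×341×1 ≡ 335 (mod 1705)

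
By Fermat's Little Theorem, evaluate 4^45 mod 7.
By Fermat: 4^{6} ≡ 1 (mod 7). 45 = 7×6 + 3. So 4^{45} ≡ 4^{3} ≡ 1 (mod 7)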